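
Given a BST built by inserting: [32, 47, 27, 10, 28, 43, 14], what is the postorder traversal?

Tree insertion order: [32, 47, 27, 10, 28, 43, 14]
Tree (level-order array): [32, 27, 47, 10, 28, 43, None, None, 14]
Postorder traversal: [14, 10, 28, 27, 43, 47, 32]


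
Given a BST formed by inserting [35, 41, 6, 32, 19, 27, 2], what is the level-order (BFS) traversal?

Tree insertion order: [35, 41, 6, 32, 19, 27, 2]
Tree (level-order array): [35, 6, 41, 2, 32, None, None, None, None, 19, None, None, 27]
BFS from the root, enqueuing left then right child of each popped node:
  queue [35] -> pop 35, enqueue [6, 41], visited so far: [35]
  queue [6, 41] -> pop 6, enqueue [2, 32], visited so far: [35, 6]
  queue [41, 2, 32] -> pop 41, enqueue [none], visited so far: [35, 6, 41]
  queue [2, 32] -> pop 2, enqueue [none], visited so far: [35, 6, 41, 2]
  queue [32] -> pop 32, enqueue [19], visited so far: [35, 6, 41, 2, 32]
  queue [19] -> pop 19, enqueue [27], visited so far: [35, 6, 41, 2, 32, 19]
  queue [27] -> pop 27, enqueue [none], visited so far: [35, 6, 41, 2, 32, 19, 27]
Result: [35, 6, 41, 2, 32, 19, 27]


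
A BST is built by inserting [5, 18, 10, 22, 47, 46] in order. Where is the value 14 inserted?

Starting tree (level order): [5, None, 18, 10, 22, None, None, None, 47, 46]
Insertion path: 5 -> 18 -> 10
Result: insert 14 as right child of 10
Final tree (level order): [5, None, 18, 10, 22, None, 14, None, 47, None, None, 46]


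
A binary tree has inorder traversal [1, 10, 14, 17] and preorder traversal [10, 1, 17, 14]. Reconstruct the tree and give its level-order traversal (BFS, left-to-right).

Inorder:  [1, 10, 14, 17]
Preorder: [10, 1, 17, 14]
Algorithm: preorder visits root first, so consume preorder in order;
for each root, split the current inorder slice at that value into
left-subtree inorder and right-subtree inorder, then recurse.
Recursive splits:
  root=10; inorder splits into left=[1], right=[14, 17]
  root=1; inorder splits into left=[], right=[]
  root=17; inorder splits into left=[14], right=[]
  root=14; inorder splits into left=[], right=[]
Reconstructed level-order: [10, 1, 17, 14]


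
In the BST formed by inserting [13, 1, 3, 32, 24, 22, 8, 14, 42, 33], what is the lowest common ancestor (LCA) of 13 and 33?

Tree insertion order: [13, 1, 3, 32, 24, 22, 8, 14, 42, 33]
Tree (level-order array): [13, 1, 32, None, 3, 24, 42, None, 8, 22, None, 33, None, None, None, 14]
In a BST, the LCA of p=13, q=33 is the first node v on the
root-to-leaf path with p <= v <= q (go left if both < v, right if both > v).
Walk from root:
  at 13: 13 <= 13 <= 33, this is the LCA
LCA = 13


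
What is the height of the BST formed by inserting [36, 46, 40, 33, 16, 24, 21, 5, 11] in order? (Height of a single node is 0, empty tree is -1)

Insertion order: [36, 46, 40, 33, 16, 24, 21, 5, 11]
Tree (level-order array): [36, 33, 46, 16, None, 40, None, 5, 24, None, None, None, 11, 21]
Compute height bottom-up (empty subtree = -1):
  height(11) = 1 + max(-1, -1) = 0
  height(5) = 1 + max(-1, 0) = 1
  height(21) = 1 + max(-1, -1) = 0
  height(24) = 1 + max(0, -1) = 1
  height(16) = 1 + max(1, 1) = 2
  height(33) = 1 + max(2, -1) = 3
  height(40) = 1 + max(-1, -1) = 0
  height(46) = 1 + max(0, -1) = 1
  height(36) = 1 + max(3, 1) = 4
Height = 4


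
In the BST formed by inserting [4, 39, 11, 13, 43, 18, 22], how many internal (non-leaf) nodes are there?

Tree built from: [4, 39, 11, 13, 43, 18, 22]
Tree (level-order array): [4, None, 39, 11, 43, None, 13, None, None, None, 18, None, 22]
Rule: An internal node has at least one child.
Per-node child counts:
  node 4: 1 child(ren)
  node 39: 2 child(ren)
  node 11: 1 child(ren)
  node 13: 1 child(ren)
  node 18: 1 child(ren)
  node 22: 0 child(ren)
  node 43: 0 child(ren)
Matching nodes: [4, 39, 11, 13, 18]
Count of internal (non-leaf) nodes: 5


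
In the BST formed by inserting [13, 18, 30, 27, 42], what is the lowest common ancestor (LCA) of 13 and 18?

Tree insertion order: [13, 18, 30, 27, 42]
Tree (level-order array): [13, None, 18, None, 30, 27, 42]
In a BST, the LCA of p=13, q=18 is the first node v on the
root-to-leaf path with p <= v <= q (go left if both < v, right if both > v).
Walk from root:
  at 13: 13 <= 13 <= 18, this is the LCA
LCA = 13


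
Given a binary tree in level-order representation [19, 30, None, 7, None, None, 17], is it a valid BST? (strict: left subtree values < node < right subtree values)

Level-order array: [19, 30, None, 7, None, None, 17]
Validate using subtree bounds (lo, hi): at each node, require lo < value < hi,
then recurse left with hi=value and right with lo=value.
Preorder trace (stopping at first violation):
  at node 19 with bounds (-inf, +inf): OK
  at node 30 with bounds (-inf, 19): VIOLATION
Node 30 violates its bound: not (-inf < 30 < 19).
Result: Not a valid BST


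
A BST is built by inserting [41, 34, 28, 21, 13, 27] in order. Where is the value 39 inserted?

Starting tree (level order): [41, 34, None, 28, None, 21, None, 13, 27]
Insertion path: 41 -> 34
Result: insert 39 as right child of 34
Final tree (level order): [41, 34, None, 28, 39, 21, None, None, None, 13, 27]


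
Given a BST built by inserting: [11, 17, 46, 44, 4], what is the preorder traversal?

Tree insertion order: [11, 17, 46, 44, 4]
Tree (level-order array): [11, 4, 17, None, None, None, 46, 44]
Preorder traversal: [11, 4, 17, 46, 44]


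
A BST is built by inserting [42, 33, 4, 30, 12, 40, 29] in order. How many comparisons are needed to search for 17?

Search path for 17: 42 -> 33 -> 4 -> 30 -> 12 -> 29
Found: False
Comparisons: 6


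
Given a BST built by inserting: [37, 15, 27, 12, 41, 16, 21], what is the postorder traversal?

Tree insertion order: [37, 15, 27, 12, 41, 16, 21]
Tree (level-order array): [37, 15, 41, 12, 27, None, None, None, None, 16, None, None, 21]
Postorder traversal: [12, 21, 16, 27, 15, 41, 37]


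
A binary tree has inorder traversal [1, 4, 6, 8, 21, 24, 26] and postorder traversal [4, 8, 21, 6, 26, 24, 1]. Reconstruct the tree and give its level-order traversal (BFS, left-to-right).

Inorder:   [1, 4, 6, 8, 21, 24, 26]
Postorder: [4, 8, 21, 6, 26, 24, 1]
Algorithm: postorder visits root last, so walk postorder right-to-left;
each value is the root of the current inorder slice — split it at that
value, recurse on the right subtree first, then the left.
Recursive splits:
  root=1; inorder splits into left=[], right=[4, 6, 8, 21, 24, 26]
  root=24; inorder splits into left=[4, 6, 8, 21], right=[26]
  root=26; inorder splits into left=[], right=[]
  root=6; inorder splits into left=[4], right=[8, 21]
  root=21; inorder splits into left=[8], right=[]
  root=8; inorder splits into left=[], right=[]
  root=4; inorder splits into left=[], right=[]
Reconstructed level-order: [1, 24, 6, 26, 4, 21, 8]


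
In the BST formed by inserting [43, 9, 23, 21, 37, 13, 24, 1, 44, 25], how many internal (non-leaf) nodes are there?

Tree built from: [43, 9, 23, 21, 37, 13, 24, 1, 44, 25]
Tree (level-order array): [43, 9, 44, 1, 23, None, None, None, None, 21, 37, 13, None, 24, None, None, None, None, 25]
Rule: An internal node has at least one child.
Per-node child counts:
  node 43: 2 child(ren)
  node 9: 2 child(ren)
  node 1: 0 child(ren)
  node 23: 2 child(ren)
  node 21: 1 child(ren)
  node 13: 0 child(ren)
  node 37: 1 child(ren)
  node 24: 1 child(ren)
  node 25: 0 child(ren)
  node 44: 0 child(ren)
Matching nodes: [43, 9, 23, 21, 37, 24]
Count of internal (non-leaf) nodes: 6


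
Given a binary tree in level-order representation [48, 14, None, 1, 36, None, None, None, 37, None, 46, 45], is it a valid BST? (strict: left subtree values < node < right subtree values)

Level-order array: [48, 14, None, 1, 36, None, None, None, 37, None, 46, 45]
Validate using subtree bounds (lo, hi): at each node, require lo < value < hi,
then recurse left with hi=value and right with lo=value.
Preorder trace (stopping at first violation):
  at node 48 with bounds (-inf, +inf): OK
  at node 14 with bounds (-inf, 48): OK
  at node 1 with bounds (-inf, 14): OK
  at node 36 with bounds (14, 48): OK
  at node 37 with bounds (36, 48): OK
  at node 46 with bounds (37, 48): OK
  at node 45 with bounds (37, 46): OK
No violation found at any node.
Result: Valid BST


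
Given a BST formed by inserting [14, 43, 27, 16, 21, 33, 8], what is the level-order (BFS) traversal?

Tree insertion order: [14, 43, 27, 16, 21, 33, 8]
Tree (level-order array): [14, 8, 43, None, None, 27, None, 16, 33, None, 21]
BFS from the root, enqueuing left then right child of each popped node:
  queue [14] -> pop 14, enqueue [8, 43], visited so far: [14]
  queue [8, 43] -> pop 8, enqueue [none], visited so far: [14, 8]
  queue [43] -> pop 43, enqueue [27], visited so far: [14, 8, 43]
  queue [27] -> pop 27, enqueue [16, 33], visited so far: [14, 8, 43, 27]
  queue [16, 33] -> pop 16, enqueue [21], visited so far: [14, 8, 43, 27, 16]
  queue [33, 21] -> pop 33, enqueue [none], visited so far: [14, 8, 43, 27, 16, 33]
  queue [21] -> pop 21, enqueue [none], visited so far: [14, 8, 43, 27, 16, 33, 21]
Result: [14, 8, 43, 27, 16, 33, 21]


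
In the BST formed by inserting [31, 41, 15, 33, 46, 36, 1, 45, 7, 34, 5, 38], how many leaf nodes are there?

Tree built from: [31, 41, 15, 33, 46, 36, 1, 45, 7, 34, 5, 38]
Tree (level-order array): [31, 15, 41, 1, None, 33, 46, None, 7, None, 36, 45, None, 5, None, 34, 38]
Rule: A leaf has 0 children.
Per-node child counts:
  node 31: 2 child(ren)
  node 15: 1 child(ren)
  node 1: 1 child(ren)
  node 7: 1 child(ren)
  node 5: 0 child(ren)
  node 41: 2 child(ren)
  node 33: 1 child(ren)
  node 36: 2 child(ren)
  node 34: 0 child(ren)
  node 38: 0 child(ren)
  node 46: 1 child(ren)
  node 45: 0 child(ren)
Matching nodes: [5, 34, 38, 45]
Count of leaf nodes: 4


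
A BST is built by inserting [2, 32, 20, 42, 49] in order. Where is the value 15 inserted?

Starting tree (level order): [2, None, 32, 20, 42, None, None, None, 49]
Insertion path: 2 -> 32 -> 20
Result: insert 15 as left child of 20
Final tree (level order): [2, None, 32, 20, 42, 15, None, None, 49]


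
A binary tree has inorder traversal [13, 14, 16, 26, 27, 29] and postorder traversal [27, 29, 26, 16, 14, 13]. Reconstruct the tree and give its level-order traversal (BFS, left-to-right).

Inorder:   [13, 14, 16, 26, 27, 29]
Postorder: [27, 29, 26, 16, 14, 13]
Algorithm: postorder visits root last, so walk postorder right-to-left;
each value is the root of the current inorder slice — split it at that
value, recurse on the right subtree first, then the left.
Recursive splits:
  root=13; inorder splits into left=[], right=[14, 16, 26, 27, 29]
  root=14; inorder splits into left=[], right=[16, 26, 27, 29]
  root=16; inorder splits into left=[], right=[26, 27, 29]
  root=26; inorder splits into left=[], right=[27, 29]
  root=29; inorder splits into left=[27], right=[]
  root=27; inorder splits into left=[], right=[]
Reconstructed level-order: [13, 14, 16, 26, 29, 27]


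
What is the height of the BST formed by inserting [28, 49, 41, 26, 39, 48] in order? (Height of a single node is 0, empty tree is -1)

Insertion order: [28, 49, 41, 26, 39, 48]
Tree (level-order array): [28, 26, 49, None, None, 41, None, 39, 48]
Compute height bottom-up (empty subtree = -1):
  height(26) = 1 + max(-1, -1) = 0
  height(39) = 1 + max(-1, -1) = 0
  height(48) = 1 + max(-1, -1) = 0
  height(41) = 1 + max(0, 0) = 1
  height(49) = 1 + max(1, -1) = 2
  height(28) = 1 + max(0, 2) = 3
Height = 3


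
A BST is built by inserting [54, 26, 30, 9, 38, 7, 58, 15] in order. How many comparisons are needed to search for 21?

Search path for 21: 54 -> 26 -> 9 -> 15
Found: False
Comparisons: 4


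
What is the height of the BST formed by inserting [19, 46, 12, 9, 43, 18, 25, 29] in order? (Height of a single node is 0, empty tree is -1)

Insertion order: [19, 46, 12, 9, 43, 18, 25, 29]
Tree (level-order array): [19, 12, 46, 9, 18, 43, None, None, None, None, None, 25, None, None, 29]
Compute height bottom-up (empty subtree = -1):
  height(9) = 1 + max(-1, -1) = 0
  height(18) = 1 + max(-1, -1) = 0
  height(12) = 1 + max(0, 0) = 1
  height(29) = 1 + max(-1, -1) = 0
  height(25) = 1 + max(-1, 0) = 1
  height(43) = 1 + max(1, -1) = 2
  height(46) = 1 + max(2, -1) = 3
  height(19) = 1 + max(1, 3) = 4
Height = 4


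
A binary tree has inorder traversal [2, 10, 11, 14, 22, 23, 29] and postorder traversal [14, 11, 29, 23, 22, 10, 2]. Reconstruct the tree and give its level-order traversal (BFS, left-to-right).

Inorder:   [2, 10, 11, 14, 22, 23, 29]
Postorder: [14, 11, 29, 23, 22, 10, 2]
Algorithm: postorder visits root last, so walk postorder right-to-left;
each value is the root of the current inorder slice — split it at that
value, recurse on the right subtree first, then the left.
Recursive splits:
  root=2; inorder splits into left=[], right=[10, 11, 14, 22, 23, 29]
  root=10; inorder splits into left=[], right=[11, 14, 22, 23, 29]
  root=22; inorder splits into left=[11, 14], right=[23, 29]
  root=23; inorder splits into left=[], right=[29]
  root=29; inorder splits into left=[], right=[]
  root=11; inorder splits into left=[], right=[14]
  root=14; inorder splits into left=[], right=[]
Reconstructed level-order: [2, 10, 22, 11, 23, 14, 29]


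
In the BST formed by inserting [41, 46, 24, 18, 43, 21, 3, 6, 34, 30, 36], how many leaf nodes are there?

Tree built from: [41, 46, 24, 18, 43, 21, 3, 6, 34, 30, 36]
Tree (level-order array): [41, 24, 46, 18, 34, 43, None, 3, 21, 30, 36, None, None, None, 6]
Rule: A leaf has 0 children.
Per-node child counts:
  node 41: 2 child(ren)
  node 24: 2 child(ren)
  node 18: 2 child(ren)
  node 3: 1 child(ren)
  node 6: 0 child(ren)
  node 21: 0 child(ren)
  node 34: 2 child(ren)
  node 30: 0 child(ren)
  node 36: 0 child(ren)
  node 46: 1 child(ren)
  node 43: 0 child(ren)
Matching nodes: [6, 21, 30, 36, 43]
Count of leaf nodes: 5


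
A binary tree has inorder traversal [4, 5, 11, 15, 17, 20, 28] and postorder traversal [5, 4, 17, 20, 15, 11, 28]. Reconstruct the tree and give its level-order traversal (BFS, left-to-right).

Inorder:   [4, 5, 11, 15, 17, 20, 28]
Postorder: [5, 4, 17, 20, 15, 11, 28]
Algorithm: postorder visits root last, so walk postorder right-to-left;
each value is the root of the current inorder slice — split it at that
value, recurse on the right subtree first, then the left.
Recursive splits:
  root=28; inorder splits into left=[4, 5, 11, 15, 17, 20], right=[]
  root=11; inorder splits into left=[4, 5], right=[15, 17, 20]
  root=15; inorder splits into left=[], right=[17, 20]
  root=20; inorder splits into left=[17], right=[]
  root=17; inorder splits into left=[], right=[]
  root=4; inorder splits into left=[], right=[5]
  root=5; inorder splits into left=[], right=[]
Reconstructed level-order: [28, 11, 4, 15, 5, 20, 17]


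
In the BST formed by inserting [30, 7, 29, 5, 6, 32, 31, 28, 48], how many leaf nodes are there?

Tree built from: [30, 7, 29, 5, 6, 32, 31, 28, 48]
Tree (level-order array): [30, 7, 32, 5, 29, 31, 48, None, 6, 28]
Rule: A leaf has 0 children.
Per-node child counts:
  node 30: 2 child(ren)
  node 7: 2 child(ren)
  node 5: 1 child(ren)
  node 6: 0 child(ren)
  node 29: 1 child(ren)
  node 28: 0 child(ren)
  node 32: 2 child(ren)
  node 31: 0 child(ren)
  node 48: 0 child(ren)
Matching nodes: [6, 28, 31, 48]
Count of leaf nodes: 4


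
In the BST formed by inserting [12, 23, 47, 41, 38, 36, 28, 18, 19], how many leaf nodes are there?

Tree built from: [12, 23, 47, 41, 38, 36, 28, 18, 19]
Tree (level-order array): [12, None, 23, 18, 47, None, 19, 41, None, None, None, 38, None, 36, None, 28]
Rule: A leaf has 0 children.
Per-node child counts:
  node 12: 1 child(ren)
  node 23: 2 child(ren)
  node 18: 1 child(ren)
  node 19: 0 child(ren)
  node 47: 1 child(ren)
  node 41: 1 child(ren)
  node 38: 1 child(ren)
  node 36: 1 child(ren)
  node 28: 0 child(ren)
Matching nodes: [19, 28]
Count of leaf nodes: 2


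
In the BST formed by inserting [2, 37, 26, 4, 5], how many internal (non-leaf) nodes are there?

Tree built from: [2, 37, 26, 4, 5]
Tree (level-order array): [2, None, 37, 26, None, 4, None, None, 5]
Rule: An internal node has at least one child.
Per-node child counts:
  node 2: 1 child(ren)
  node 37: 1 child(ren)
  node 26: 1 child(ren)
  node 4: 1 child(ren)
  node 5: 0 child(ren)
Matching nodes: [2, 37, 26, 4]
Count of internal (non-leaf) nodes: 4


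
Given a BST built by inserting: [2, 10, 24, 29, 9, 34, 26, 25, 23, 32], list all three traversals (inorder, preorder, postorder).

Tree insertion order: [2, 10, 24, 29, 9, 34, 26, 25, 23, 32]
Tree (level-order array): [2, None, 10, 9, 24, None, None, 23, 29, None, None, 26, 34, 25, None, 32]
Inorder (L, root, R): [2, 9, 10, 23, 24, 25, 26, 29, 32, 34]
Preorder (root, L, R): [2, 10, 9, 24, 23, 29, 26, 25, 34, 32]
Postorder (L, R, root): [9, 23, 25, 26, 32, 34, 29, 24, 10, 2]


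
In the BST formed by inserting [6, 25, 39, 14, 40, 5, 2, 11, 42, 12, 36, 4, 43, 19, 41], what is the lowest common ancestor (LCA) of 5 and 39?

Tree insertion order: [6, 25, 39, 14, 40, 5, 2, 11, 42, 12, 36, 4, 43, 19, 41]
Tree (level-order array): [6, 5, 25, 2, None, 14, 39, None, 4, 11, 19, 36, 40, None, None, None, 12, None, None, None, None, None, 42, None, None, 41, 43]
In a BST, the LCA of p=5, q=39 is the first node v on the
root-to-leaf path with p <= v <= q (go left if both < v, right if both > v).
Walk from root:
  at 6: 5 <= 6 <= 39, this is the LCA
LCA = 6


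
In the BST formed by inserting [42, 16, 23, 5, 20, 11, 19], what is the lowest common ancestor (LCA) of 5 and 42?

Tree insertion order: [42, 16, 23, 5, 20, 11, 19]
Tree (level-order array): [42, 16, None, 5, 23, None, 11, 20, None, None, None, 19]
In a BST, the LCA of p=5, q=42 is the first node v on the
root-to-leaf path with p <= v <= q (go left if both < v, right if both > v).
Walk from root:
  at 42: 5 <= 42 <= 42, this is the LCA
LCA = 42


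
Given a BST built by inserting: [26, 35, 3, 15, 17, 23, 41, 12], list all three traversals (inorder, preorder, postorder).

Tree insertion order: [26, 35, 3, 15, 17, 23, 41, 12]
Tree (level-order array): [26, 3, 35, None, 15, None, 41, 12, 17, None, None, None, None, None, 23]
Inorder (L, root, R): [3, 12, 15, 17, 23, 26, 35, 41]
Preorder (root, L, R): [26, 3, 15, 12, 17, 23, 35, 41]
Postorder (L, R, root): [12, 23, 17, 15, 3, 41, 35, 26]


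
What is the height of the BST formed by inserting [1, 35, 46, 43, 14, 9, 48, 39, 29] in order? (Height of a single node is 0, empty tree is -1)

Insertion order: [1, 35, 46, 43, 14, 9, 48, 39, 29]
Tree (level-order array): [1, None, 35, 14, 46, 9, 29, 43, 48, None, None, None, None, 39]
Compute height bottom-up (empty subtree = -1):
  height(9) = 1 + max(-1, -1) = 0
  height(29) = 1 + max(-1, -1) = 0
  height(14) = 1 + max(0, 0) = 1
  height(39) = 1 + max(-1, -1) = 0
  height(43) = 1 + max(0, -1) = 1
  height(48) = 1 + max(-1, -1) = 0
  height(46) = 1 + max(1, 0) = 2
  height(35) = 1 + max(1, 2) = 3
  height(1) = 1 + max(-1, 3) = 4
Height = 4


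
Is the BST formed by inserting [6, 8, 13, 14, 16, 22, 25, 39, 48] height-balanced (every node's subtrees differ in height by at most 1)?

Tree (level-order array): [6, None, 8, None, 13, None, 14, None, 16, None, 22, None, 25, None, 39, None, 48]
Definition: a tree is height-balanced if, at every node, |h(left) - h(right)| <= 1 (empty subtree has height -1).
Bottom-up per-node check:
  node 48: h_left=-1, h_right=-1, diff=0 [OK], height=0
  node 39: h_left=-1, h_right=0, diff=1 [OK], height=1
  node 25: h_left=-1, h_right=1, diff=2 [FAIL (|-1-1|=2 > 1)], height=2
  node 22: h_left=-1, h_right=2, diff=3 [FAIL (|-1-2|=3 > 1)], height=3
  node 16: h_left=-1, h_right=3, diff=4 [FAIL (|-1-3|=4 > 1)], height=4
  node 14: h_left=-1, h_right=4, diff=5 [FAIL (|-1-4|=5 > 1)], height=5
  node 13: h_left=-1, h_right=5, diff=6 [FAIL (|-1-5|=6 > 1)], height=6
  node 8: h_left=-1, h_right=6, diff=7 [FAIL (|-1-6|=7 > 1)], height=7
  node 6: h_left=-1, h_right=7, diff=8 [FAIL (|-1-7|=8 > 1)], height=8
Node 25 violates the condition: |-1 - 1| = 2 > 1.
Result: Not balanced


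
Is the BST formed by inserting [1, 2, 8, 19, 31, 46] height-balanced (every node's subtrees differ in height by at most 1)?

Tree (level-order array): [1, None, 2, None, 8, None, 19, None, 31, None, 46]
Definition: a tree is height-balanced if, at every node, |h(left) - h(right)| <= 1 (empty subtree has height -1).
Bottom-up per-node check:
  node 46: h_left=-1, h_right=-1, diff=0 [OK], height=0
  node 31: h_left=-1, h_right=0, diff=1 [OK], height=1
  node 19: h_left=-1, h_right=1, diff=2 [FAIL (|-1-1|=2 > 1)], height=2
  node 8: h_left=-1, h_right=2, diff=3 [FAIL (|-1-2|=3 > 1)], height=3
  node 2: h_left=-1, h_right=3, diff=4 [FAIL (|-1-3|=4 > 1)], height=4
  node 1: h_left=-1, h_right=4, diff=5 [FAIL (|-1-4|=5 > 1)], height=5
Node 19 violates the condition: |-1 - 1| = 2 > 1.
Result: Not balanced


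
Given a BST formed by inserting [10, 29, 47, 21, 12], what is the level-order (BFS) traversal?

Tree insertion order: [10, 29, 47, 21, 12]
Tree (level-order array): [10, None, 29, 21, 47, 12]
BFS from the root, enqueuing left then right child of each popped node:
  queue [10] -> pop 10, enqueue [29], visited so far: [10]
  queue [29] -> pop 29, enqueue [21, 47], visited so far: [10, 29]
  queue [21, 47] -> pop 21, enqueue [12], visited so far: [10, 29, 21]
  queue [47, 12] -> pop 47, enqueue [none], visited so far: [10, 29, 21, 47]
  queue [12] -> pop 12, enqueue [none], visited so far: [10, 29, 21, 47, 12]
Result: [10, 29, 21, 47, 12]


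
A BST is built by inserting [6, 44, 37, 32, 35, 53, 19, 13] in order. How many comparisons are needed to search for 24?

Search path for 24: 6 -> 44 -> 37 -> 32 -> 19
Found: False
Comparisons: 5


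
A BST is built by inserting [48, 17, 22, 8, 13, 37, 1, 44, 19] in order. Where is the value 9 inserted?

Starting tree (level order): [48, 17, None, 8, 22, 1, 13, 19, 37, None, None, None, None, None, None, None, 44]
Insertion path: 48 -> 17 -> 8 -> 13
Result: insert 9 as left child of 13
Final tree (level order): [48, 17, None, 8, 22, 1, 13, 19, 37, None, None, 9, None, None, None, None, 44]


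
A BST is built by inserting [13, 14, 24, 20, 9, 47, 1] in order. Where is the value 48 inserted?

Starting tree (level order): [13, 9, 14, 1, None, None, 24, None, None, 20, 47]
Insertion path: 13 -> 14 -> 24 -> 47
Result: insert 48 as right child of 47
Final tree (level order): [13, 9, 14, 1, None, None, 24, None, None, 20, 47, None, None, None, 48]


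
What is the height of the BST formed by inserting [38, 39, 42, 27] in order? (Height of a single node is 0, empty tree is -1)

Insertion order: [38, 39, 42, 27]
Tree (level-order array): [38, 27, 39, None, None, None, 42]
Compute height bottom-up (empty subtree = -1):
  height(27) = 1 + max(-1, -1) = 0
  height(42) = 1 + max(-1, -1) = 0
  height(39) = 1 + max(-1, 0) = 1
  height(38) = 1 + max(0, 1) = 2
Height = 2


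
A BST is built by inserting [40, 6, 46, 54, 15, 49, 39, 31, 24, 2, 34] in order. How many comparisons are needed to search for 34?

Search path for 34: 40 -> 6 -> 15 -> 39 -> 31 -> 34
Found: True
Comparisons: 6


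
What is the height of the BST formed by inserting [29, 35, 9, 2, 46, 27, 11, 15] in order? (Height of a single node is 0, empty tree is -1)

Insertion order: [29, 35, 9, 2, 46, 27, 11, 15]
Tree (level-order array): [29, 9, 35, 2, 27, None, 46, None, None, 11, None, None, None, None, 15]
Compute height bottom-up (empty subtree = -1):
  height(2) = 1 + max(-1, -1) = 0
  height(15) = 1 + max(-1, -1) = 0
  height(11) = 1 + max(-1, 0) = 1
  height(27) = 1 + max(1, -1) = 2
  height(9) = 1 + max(0, 2) = 3
  height(46) = 1 + max(-1, -1) = 0
  height(35) = 1 + max(-1, 0) = 1
  height(29) = 1 + max(3, 1) = 4
Height = 4


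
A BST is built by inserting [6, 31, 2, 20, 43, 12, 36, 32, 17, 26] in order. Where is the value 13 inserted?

Starting tree (level order): [6, 2, 31, None, None, 20, 43, 12, 26, 36, None, None, 17, None, None, 32]
Insertion path: 6 -> 31 -> 20 -> 12 -> 17
Result: insert 13 as left child of 17
Final tree (level order): [6, 2, 31, None, None, 20, 43, 12, 26, 36, None, None, 17, None, None, 32, None, 13]


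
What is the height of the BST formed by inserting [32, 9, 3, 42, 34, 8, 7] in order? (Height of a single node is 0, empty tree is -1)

Insertion order: [32, 9, 3, 42, 34, 8, 7]
Tree (level-order array): [32, 9, 42, 3, None, 34, None, None, 8, None, None, 7]
Compute height bottom-up (empty subtree = -1):
  height(7) = 1 + max(-1, -1) = 0
  height(8) = 1 + max(0, -1) = 1
  height(3) = 1 + max(-1, 1) = 2
  height(9) = 1 + max(2, -1) = 3
  height(34) = 1 + max(-1, -1) = 0
  height(42) = 1 + max(0, -1) = 1
  height(32) = 1 + max(3, 1) = 4
Height = 4


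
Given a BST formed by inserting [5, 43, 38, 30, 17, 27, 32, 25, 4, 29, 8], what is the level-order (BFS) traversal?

Tree insertion order: [5, 43, 38, 30, 17, 27, 32, 25, 4, 29, 8]
Tree (level-order array): [5, 4, 43, None, None, 38, None, 30, None, 17, 32, 8, 27, None, None, None, None, 25, 29]
BFS from the root, enqueuing left then right child of each popped node:
  queue [5] -> pop 5, enqueue [4, 43], visited so far: [5]
  queue [4, 43] -> pop 4, enqueue [none], visited so far: [5, 4]
  queue [43] -> pop 43, enqueue [38], visited so far: [5, 4, 43]
  queue [38] -> pop 38, enqueue [30], visited so far: [5, 4, 43, 38]
  queue [30] -> pop 30, enqueue [17, 32], visited so far: [5, 4, 43, 38, 30]
  queue [17, 32] -> pop 17, enqueue [8, 27], visited so far: [5, 4, 43, 38, 30, 17]
  queue [32, 8, 27] -> pop 32, enqueue [none], visited so far: [5, 4, 43, 38, 30, 17, 32]
  queue [8, 27] -> pop 8, enqueue [none], visited so far: [5, 4, 43, 38, 30, 17, 32, 8]
  queue [27] -> pop 27, enqueue [25, 29], visited so far: [5, 4, 43, 38, 30, 17, 32, 8, 27]
  queue [25, 29] -> pop 25, enqueue [none], visited so far: [5, 4, 43, 38, 30, 17, 32, 8, 27, 25]
  queue [29] -> pop 29, enqueue [none], visited so far: [5, 4, 43, 38, 30, 17, 32, 8, 27, 25, 29]
Result: [5, 4, 43, 38, 30, 17, 32, 8, 27, 25, 29]


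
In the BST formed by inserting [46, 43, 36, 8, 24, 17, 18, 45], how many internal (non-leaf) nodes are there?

Tree built from: [46, 43, 36, 8, 24, 17, 18, 45]
Tree (level-order array): [46, 43, None, 36, 45, 8, None, None, None, None, 24, 17, None, None, 18]
Rule: An internal node has at least one child.
Per-node child counts:
  node 46: 1 child(ren)
  node 43: 2 child(ren)
  node 36: 1 child(ren)
  node 8: 1 child(ren)
  node 24: 1 child(ren)
  node 17: 1 child(ren)
  node 18: 0 child(ren)
  node 45: 0 child(ren)
Matching nodes: [46, 43, 36, 8, 24, 17]
Count of internal (non-leaf) nodes: 6


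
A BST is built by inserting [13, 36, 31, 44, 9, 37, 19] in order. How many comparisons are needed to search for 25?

Search path for 25: 13 -> 36 -> 31 -> 19
Found: False
Comparisons: 4


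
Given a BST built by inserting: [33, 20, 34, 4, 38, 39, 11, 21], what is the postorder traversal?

Tree insertion order: [33, 20, 34, 4, 38, 39, 11, 21]
Tree (level-order array): [33, 20, 34, 4, 21, None, 38, None, 11, None, None, None, 39]
Postorder traversal: [11, 4, 21, 20, 39, 38, 34, 33]


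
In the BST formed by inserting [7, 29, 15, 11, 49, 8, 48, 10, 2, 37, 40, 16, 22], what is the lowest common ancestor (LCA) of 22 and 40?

Tree insertion order: [7, 29, 15, 11, 49, 8, 48, 10, 2, 37, 40, 16, 22]
Tree (level-order array): [7, 2, 29, None, None, 15, 49, 11, 16, 48, None, 8, None, None, 22, 37, None, None, 10, None, None, None, 40]
In a BST, the LCA of p=22, q=40 is the first node v on the
root-to-leaf path with p <= v <= q (go left if both < v, right if both > v).
Walk from root:
  at 7: both 22 and 40 > 7, go right
  at 29: 22 <= 29 <= 40, this is the LCA
LCA = 29


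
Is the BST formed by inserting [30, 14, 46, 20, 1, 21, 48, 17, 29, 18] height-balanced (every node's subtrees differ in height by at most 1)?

Tree (level-order array): [30, 14, 46, 1, 20, None, 48, None, None, 17, 21, None, None, None, 18, None, 29]
Definition: a tree is height-balanced if, at every node, |h(left) - h(right)| <= 1 (empty subtree has height -1).
Bottom-up per-node check:
  node 1: h_left=-1, h_right=-1, diff=0 [OK], height=0
  node 18: h_left=-1, h_right=-1, diff=0 [OK], height=0
  node 17: h_left=-1, h_right=0, diff=1 [OK], height=1
  node 29: h_left=-1, h_right=-1, diff=0 [OK], height=0
  node 21: h_left=-1, h_right=0, diff=1 [OK], height=1
  node 20: h_left=1, h_right=1, diff=0 [OK], height=2
  node 14: h_left=0, h_right=2, diff=2 [FAIL (|0-2|=2 > 1)], height=3
  node 48: h_left=-1, h_right=-1, diff=0 [OK], height=0
  node 46: h_left=-1, h_right=0, diff=1 [OK], height=1
  node 30: h_left=3, h_right=1, diff=2 [FAIL (|3-1|=2 > 1)], height=4
Node 14 violates the condition: |0 - 2| = 2 > 1.
Result: Not balanced


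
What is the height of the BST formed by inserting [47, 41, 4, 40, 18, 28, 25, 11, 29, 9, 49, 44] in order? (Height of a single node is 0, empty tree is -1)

Insertion order: [47, 41, 4, 40, 18, 28, 25, 11, 29, 9, 49, 44]
Tree (level-order array): [47, 41, 49, 4, 44, None, None, None, 40, None, None, 18, None, 11, 28, 9, None, 25, 29]
Compute height bottom-up (empty subtree = -1):
  height(9) = 1 + max(-1, -1) = 0
  height(11) = 1 + max(0, -1) = 1
  height(25) = 1 + max(-1, -1) = 0
  height(29) = 1 + max(-1, -1) = 0
  height(28) = 1 + max(0, 0) = 1
  height(18) = 1 + max(1, 1) = 2
  height(40) = 1 + max(2, -1) = 3
  height(4) = 1 + max(-1, 3) = 4
  height(44) = 1 + max(-1, -1) = 0
  height(41) = 1 + max(4, 0) = 5
  height(49) = 1 + max(-1, -1) = 0
  height(47) = 1 + max(5, 0) = 6
Height = 6


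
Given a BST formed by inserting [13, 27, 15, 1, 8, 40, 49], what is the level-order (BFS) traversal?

Tree insertion order: [13, 27, 15, 1, 8, 40, 49]
Tree (level-order array): [13, 1, 27, None, 8, 15, 40, None, None, None, None, None, 49]
BFS from the root, enqueuing left then right child of each popped node:
  queue [13] -> pop 13, enqueue [1, 27], visited so far: [13]
  queue [1, 27] -> pop 1, enqueue [8], visited so far: [13, 1]
  queue [27, 8] -> pop 27, enqueue [15, 40], visited so far: [13, 1, 27]
  queue [8, 15, 40] -> pop 8, enqueue [none], visited so far: [13, 1, 27, 8]
  queue [15, 40] -> pop 15, enqueue [none], visited so far: [13, 1, 27, 8, 15]
  queue [40] -> pop 40, enqueue [49], visited so far: [13, 1, 27, 8, 15, 40]
  queue [49] -> pop 49, enqueue [none], visited so far: [13, 1, 27, 8, 15, 40, 49]
Result: [13, 1, 27, 8, 15, 40, 49]


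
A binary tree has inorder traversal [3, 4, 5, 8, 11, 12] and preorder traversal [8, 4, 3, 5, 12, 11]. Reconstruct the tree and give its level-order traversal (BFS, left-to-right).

Inorder:  [3, 4, 5, 8, 11, 12]
Preorder: [8, 4, 3, 5, 12, 11]
Algorithm: preorder visits root first, so consume preorder in order;
for each root, split the current inorder slice at that value into
left-subtree inorder and right-subtree inorder, then recurse.
Recursive splits:
  root=8; inorder splits into left=[3, 4, 5], right=[11, 12]
  root=4; inorder splits into left=[3], right=[5]
  root=3; inorder splits into left=[], right=[]
  root=5; inorder splits into left=[], right=[]
  root=12; inorder splits into left=[11], right=[]
  root=11; inorder splits into left=[], right=[]
Reconstructed level-order: [8, 4, 12, 3, 5, 11]


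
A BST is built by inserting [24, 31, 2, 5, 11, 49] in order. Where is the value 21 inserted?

Starting tree (level order): [24, 2, 31, None, 5, None, 49, None, 11]
Insertion path: 24 -> 2 -> 5 -> 11
Result: insert 21 as right child of 11
Final tree (level order): [24, 2, 31, None, 5, None, 49, None, 11, None, None, None, 21]


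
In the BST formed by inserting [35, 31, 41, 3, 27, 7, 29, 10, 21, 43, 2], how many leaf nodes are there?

Tree built from: [35, 31, 41, 3, 27, 7, 29, 10, 21, 43, 2]
Tree (level-order array): [35, 31, 41, 3, None, None, 43, 2, 27, None, None, None, None, 7, 29, None, 10, None, None, None, 21]
Rule: A leaf has 0 children.
Per-node child counts:
  node 35: 2 child(ren)
  node 31: 1 child(ren)
  node 3: 2 child(ren)
  node 2: 0 child(ren)
  node 27: 2 child(ren)
  node 7: 1 child(ren)
  node 10: 1 child(ren)
  node 21: 0 child(ren)
  node 29: 0 child(ren)
  node 41: 1 child(ren)
  node 43: 0 child(ren)
Matching nodes: [2, 21, 29, 43]
Count of leaf nodes: 4


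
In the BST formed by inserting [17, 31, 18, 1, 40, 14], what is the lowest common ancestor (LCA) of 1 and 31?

Tree insertion order: [17, 31, 18, 1, 40, 14]
Tree (level-order array): [17, 1, 31, None, 14, 18, 40]
In a BST, the LCA of p=1, q=31 is the first node v on the
root-to-leaf path with p <= v <= q (go left if both < v, right if both > v).
Walk from root:
  at 17: 1 <= 17 <= 31, this is the LCA
LCA = 17


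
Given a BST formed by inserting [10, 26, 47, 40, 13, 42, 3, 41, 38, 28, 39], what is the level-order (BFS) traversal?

Tree insertion order: [10, 26, 47, 40, 13, 42, 3, 41, 38, 28, 39]
Tree (level-order array): [10, 3, 26, None, None, 13, 47, None, None, 40, None, 38, 42, 28, 39, 41]
BFS from the root, enqueuing left then right child of each popped node:
  queue [10] -> pop 10, enqueue [3, 26], visited so far: [10]
  queue [3, 26] -> pop 3, enqueue [none], visited so far: [10, 3]
  queue [26] -> pop 26, enqueue [13, 47], visited so far: [10, 3, 26]
  queue [13, 47] -> pop 13, enqueue [none], visited so far: [10, 3, 26, 13]
  queue [47] -> pop 47, enqueue [40], visited so far: [10, 3, 26, 13, 47]
  queue [40] -> pop 40, enqueue [38, 42], visited so far: [10, 3, 26, 13, 47, 40]
  queue [38, 42] -> pop 38, enqueue [28, 39], visited so far: [10, 3, 26, 13, 47, 40, 38]
  queue [42, 28, 39] -> pop 42, enqueue [41], visited so far: [10, 3, 26, 13, 47, 40, 38, 42]
  queue [28, 39, 41] -> pop 28, enqueue [none], visited so far: [10, 3, 26, 13, 47, 40, 38, 42, 28]
  queue [39, 41] -> pop 39, enqueue [none], visited so far: [10, 3, 26, 13, 47, 40, 38, 42, 28, 39]
  queue [41] -> pop 41, enqueue [none], visited so far: [10, 3, 26, 13, 47, 40, 38, 42, 28, 39, 41]
Result: [10, 3, 26, 13, 47, 40, 38, 42, 28, 39, 41]


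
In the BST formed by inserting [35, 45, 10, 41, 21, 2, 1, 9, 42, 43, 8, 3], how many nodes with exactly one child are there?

Tree built from: [35, 45, 10, 41, 21, 2, 1, 9, 42, 43, 8, 3]
Tree (level-order array): [35, 10, 45, 2, 21, 41, None, 1, 9, None, None, None, 42, None, None, 8, None, None, 43, 3]
Rule: These are nodes with exactly 1 non-null child.
Per-node child counts:
  node 35: 2 child(ren)
  node 10: 2 child(ren)
  node 2: 2 child(ren)
  node 1: 0 child(ren)
  node 9: 1 child(ren)
  node 8: 1 child(ren)
  node 3: 0 child(ren)
  node 21: 0 child(ren)
  node 45: 1 child(ren)
  node 41: 1 child(ren)
  node 42: 1 child(ren)
  node 43: 0 child(ren)
Matching nodes: [9, 8, 45, 41, 42]
Count of nodes with exactly one child: 5


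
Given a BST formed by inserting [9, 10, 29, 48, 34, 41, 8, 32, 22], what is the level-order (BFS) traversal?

Tree insertion order: [9, 10, 29, 48, 34, 41, 8, 32, 22]
Tree (level-order array): [9, 8, 10, None, None, None, 29, 22, 48, None, None, 34, None, 32, 41]
BFS from the root, enqueuing left then right child of each popped node:
  queue [9] -> pop 9, enqueue [8, 10], visited so far: [9]
  queue [8, 10] -> pop 8, enqueue [none], visited so far: [9, 8]
  queue [10] -> pop 10, enqueue [29], visited so far: [9, 8, 10]
  queue [29] -> pop 29, enqueue [22, 48], visited so far: [9, 8, 10, 29]
  queue [22, 48] -> pop 22, enqueue [none], visited so far: [9, 8, 10, 29, 22]
  queue [48] -> pop 48, enqueue [34], visited so far: [9, 8, 10, 29, 22, 48]
  queue [34] -> pop 34, enqueue [32, 41], visited so far: [9, 8, 10, 29, 22, 48, 34]
  queue [32, 41] -> pop 32, enqueue [none], visited so far: [9, 8, 10, 29, 22, 48, 34, 32]
  queue [41] -> pop 41, enqueue [none], visited so far: [9, 8, 10, 29, 22, 48, 34, 32, 41]
Result: [9, 8, 10, 29, 22, 48, 34, 32, 41]


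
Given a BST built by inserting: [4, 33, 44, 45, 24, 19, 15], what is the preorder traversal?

Tree insertion order: [4, 33, 44, 45, 24, 19, 15]
Tree (level-order array): [4, None, 33, 24, 44, 19, None, None, 45, 15]
Preorder traversal: [4, 33, 24, 19, 15, 44, 45]


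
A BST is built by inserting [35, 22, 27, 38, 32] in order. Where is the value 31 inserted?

Starting tree (level order): [35, 22, 38, None, 27, None, None, None, 32]
Insertion path: 35 -> 22 -> 27 -> 32
Result: insert 31 as left child of 32
Final tree (level order): [35, 22, 38, None, 27, None, None, None, 32, 31]


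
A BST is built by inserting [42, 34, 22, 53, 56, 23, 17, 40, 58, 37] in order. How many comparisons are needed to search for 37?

Search path for 37: 42 -> 34 -> 40 -> 37
Found: True
Comparisons: 4


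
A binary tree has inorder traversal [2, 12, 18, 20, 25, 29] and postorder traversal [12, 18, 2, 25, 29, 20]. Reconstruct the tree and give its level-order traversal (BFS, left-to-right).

Inorder:   [2, 12, 18, 20, 25, 29]
Postorder: [12, 18, 2, 25, 29, 20]
Algorithm: postorder visits root last, so walk postorder right-to-left;
each value is the root of the current inorder slice — split it at that
value, recurse on the right subtree first, then the left.
Recursive splits:
  root=20; inorder splits into left=[2, 12, 18], right=[25, 29]
  root=29; inorder splits into left=[25], right=[]
  root=25; inorder splits into left=[], right=[]
  root=2; inorder splits into left=[], right=[12, 18]
  root=18; inorder splits into left=[12], right=[]
  root=12; inorder splits into left=[], right=[]
Reconstructed level-order: [20, 2, 29, 18, 25, 12]


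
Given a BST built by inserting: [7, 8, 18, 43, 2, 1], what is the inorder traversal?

Tree insertion order: [7, 8, 18, 43, 2, 1]
Tree (level-order array): [7, 2, 8, 1, None, None, 18, None, None, None, 43]
Inorder traversal: [1, 2, 7, 8, 18, 43]


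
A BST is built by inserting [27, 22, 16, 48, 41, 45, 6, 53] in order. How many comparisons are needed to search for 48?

Search path for 48: 27 -> 48
Found: True
Comparisons: 2


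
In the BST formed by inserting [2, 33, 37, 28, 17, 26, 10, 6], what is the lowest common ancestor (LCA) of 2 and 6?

Tree insertion order: [2, 33, 37, 28, 17, 26, 10, 6]
Tree (level-order array): [2, None, 33, 28, 37, 17, None, None, None, 10, 26, 6]
In a BST, the LCA of p=2, q=6 is the first node v on the
root-to-leaf path with p <= v <= q (go left if both < v, right if both > v).
Walk from root:
  at 2: 2 <= 2 <= 6, this is the LCA
LCA = 2


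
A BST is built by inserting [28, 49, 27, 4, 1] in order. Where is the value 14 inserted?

Starting tree (level order): [28, 27, 49, 4, None, None, None, 1]
Insertion path: 28 -> 27 -> 4
Result: insert 14 as right child of 4
Final tree (level order): [28, 27, 49, 4, None, None, None, 1, 14]


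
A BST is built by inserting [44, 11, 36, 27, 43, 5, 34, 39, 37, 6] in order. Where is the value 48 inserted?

Starting tree (level order): [44, 11, None, 5, 36, None, 6, 27, 43, None, None, None, 34, 39, None, None, None, 37]
Insertion path: 44
Result: insert 48 as right child of 44
Final tree (level order): [44, 11, 48, 5, 36, None, None, None, 6, 27, 43, None, None, None, 34, 39, None, None, None, 37]


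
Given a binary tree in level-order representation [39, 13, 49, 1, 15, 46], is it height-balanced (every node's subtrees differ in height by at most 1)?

Tree (level-order array): [39, 13, 49, 1, 15, 46]
Definition: a tree is height-balanced if, at every node, |h(left) - h(right)| <= 1 (empty subtree has height -1).
Bottom-up per-node check:
  node 1: h_left=-1, h_right=-1, diff=0 [OK], height=0
  node 15: h_left=-1, h_right=-1, diff=0 [OK], height=0
  node 13: h_left=0, h_right=0, diff=0 [OK], height=1
  node 46: h_left=-1, h_right=-1, diff=0 [OK], height=0
  node 49: h_left=0, h_right=-1, diff=1 [OK], height=1
  node 39: h_left=1, h_right=1, diff=0 [OK], height=2
All nodes satisfy the balance condition.
Result: Balanced


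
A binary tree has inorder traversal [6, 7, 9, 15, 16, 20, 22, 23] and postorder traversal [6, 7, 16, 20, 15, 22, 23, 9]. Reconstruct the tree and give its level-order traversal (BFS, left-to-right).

Inorder:   [6, 7, 9, 15, 16, 20, 22, 23]
Postorder: [6, 7, 16, 20, 15, 22, 23, 9]
Algorithm: postorder visits root last, so walk postorder right-to-left;
each value is the root of the current inorder slice — split it at that
value, recurse on the right subtree first, then the left.
Recursive splits:
  root=9; inorder splits into left=[6, 7], right=[15, 16, 20, 22, 23]
  root=23; inorder splits into left=[15, 16, 20, 22], right=[]
  root=22; inorder splits into left=[15, 16, 20], right=[]
  root=15; inorder splits into left=[], right=[16, 20]
  root=20; inorder splits into left=[16], right=[]
  root=16; inorder splits into left=[], right=[]
  root=7; inorder splits into left=[6], right=[]
  root=6; inorder splits into left=[], right=[]
Reconstructed level-order: [9, 7, 23, 6, 22, 15, 20, 16]
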